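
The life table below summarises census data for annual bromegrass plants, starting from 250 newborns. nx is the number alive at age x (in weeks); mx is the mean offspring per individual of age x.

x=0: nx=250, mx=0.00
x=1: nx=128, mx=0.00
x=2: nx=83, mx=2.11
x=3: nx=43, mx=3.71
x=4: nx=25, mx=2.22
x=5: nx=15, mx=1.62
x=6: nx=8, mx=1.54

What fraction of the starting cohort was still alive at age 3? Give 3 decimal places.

0.172

l_3 = n_3/n_0 = 43/250 = 0.172 → 0.172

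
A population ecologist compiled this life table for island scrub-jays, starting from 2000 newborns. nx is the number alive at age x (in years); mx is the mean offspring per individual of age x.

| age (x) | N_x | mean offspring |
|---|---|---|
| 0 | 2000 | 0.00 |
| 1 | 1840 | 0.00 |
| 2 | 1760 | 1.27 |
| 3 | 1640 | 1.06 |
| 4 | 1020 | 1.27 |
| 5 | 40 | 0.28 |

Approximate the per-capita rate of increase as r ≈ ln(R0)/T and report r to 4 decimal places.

0.3435

lx = nx/n0 = nx/2000: 1, 0.92, 0.88, 0.82, 0.51, 0.02
R0 = Σ lx·mx = 0 + 0 + 1.1176 + 0.8692 + 0.6477 + 0.0056 = 2.6401
Σ x·lx·mx = 7.4616; T = 7.4616/2.6401 = 2.82626…
r ≈ ln(R0)/T = ln(2.6401)/2.82626… = 0.343499… → 0.3435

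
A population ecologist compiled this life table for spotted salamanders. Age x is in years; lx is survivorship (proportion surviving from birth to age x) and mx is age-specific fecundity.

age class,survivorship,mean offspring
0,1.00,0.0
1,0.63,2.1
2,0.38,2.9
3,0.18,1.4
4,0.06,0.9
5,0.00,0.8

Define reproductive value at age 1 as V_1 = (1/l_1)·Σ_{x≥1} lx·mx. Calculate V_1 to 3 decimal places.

4.335

lx·mx for x ≥ 1: 1.323, 1.102, 0.252, 0.054, 0 → sum = 2.731
V_1 = 2.731 / l_1 = 2.731 / 0.63 = 4.334921… → 4.335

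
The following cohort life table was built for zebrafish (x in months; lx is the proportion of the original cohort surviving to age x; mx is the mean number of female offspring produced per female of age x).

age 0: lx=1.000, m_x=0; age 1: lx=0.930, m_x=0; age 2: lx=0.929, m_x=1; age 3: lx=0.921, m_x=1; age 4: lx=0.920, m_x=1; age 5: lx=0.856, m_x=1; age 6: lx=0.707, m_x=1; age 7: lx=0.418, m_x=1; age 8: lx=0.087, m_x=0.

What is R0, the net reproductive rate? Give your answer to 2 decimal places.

4.75

lx·mx by age: 0, 0, 0.929, 0.921, 0.92, 0.856, 0.707, 0.418, 0
R0 = Σ lx·mx = 4.751 → 4.75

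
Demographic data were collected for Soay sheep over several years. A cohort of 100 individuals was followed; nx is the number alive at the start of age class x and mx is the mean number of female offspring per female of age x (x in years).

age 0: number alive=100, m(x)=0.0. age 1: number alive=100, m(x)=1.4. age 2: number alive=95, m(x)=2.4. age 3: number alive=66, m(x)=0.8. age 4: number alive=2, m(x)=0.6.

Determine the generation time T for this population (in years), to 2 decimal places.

lx = nx/n0 = nx/100: 1, 1, 0.95, 0.66, 0.02
lx·mx: 0, 1.4, 2.28, 0.528, 0.012 → R0 = 4.22
x·lx·mx: 0, 1.4, 4.56, 1.584, 0.048 → Σ = 7.592
T = 7.592 / 4.22 = 1.799052… → 1.80

1.80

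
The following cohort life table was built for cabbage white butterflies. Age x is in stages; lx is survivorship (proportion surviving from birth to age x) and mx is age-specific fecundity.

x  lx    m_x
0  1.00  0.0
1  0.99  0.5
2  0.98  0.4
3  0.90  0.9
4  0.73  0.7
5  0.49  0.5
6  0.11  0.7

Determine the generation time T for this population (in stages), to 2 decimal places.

lx·mx: 0, 0.495, 0.392, 0.81, 0.511, 0.245, 0.077 → R0 = 2.53
x·lx·mx: 0, 0.495, 0.784, 2.43, 2.044, 1.225, 0.462 → Σ = 7.44
T = 7.44 / 2.53 = 2.940711… → 2.94

2.94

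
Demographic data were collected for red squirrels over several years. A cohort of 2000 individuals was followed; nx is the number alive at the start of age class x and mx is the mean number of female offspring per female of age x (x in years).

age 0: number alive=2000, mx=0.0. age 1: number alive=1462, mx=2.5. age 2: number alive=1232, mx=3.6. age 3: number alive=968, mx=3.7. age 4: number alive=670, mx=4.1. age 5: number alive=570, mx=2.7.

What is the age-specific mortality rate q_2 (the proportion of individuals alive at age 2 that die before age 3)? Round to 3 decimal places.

lx = nx/n0 = nx/2000: 1, 0.731, 0.616, 0.484, 0.335, 0.285
q_2 = (l_2 − l_3) / l_2 = (0.616 − 0.484) / 0.616
     = 0.132 / 0.616 = 0.214286… → 0.214

0.214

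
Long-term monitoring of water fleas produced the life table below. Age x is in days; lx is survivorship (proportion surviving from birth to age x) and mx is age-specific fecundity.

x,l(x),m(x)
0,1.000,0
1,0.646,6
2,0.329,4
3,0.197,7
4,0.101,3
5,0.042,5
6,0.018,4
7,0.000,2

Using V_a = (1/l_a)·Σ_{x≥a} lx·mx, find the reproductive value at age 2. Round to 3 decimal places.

9.970

lx·mx for x ≥ 2: 1.316, 1.379, 0.303, 0.21, 0.072, 0 → sum = 3.28
V_2 = 3.28 / l_2 = 3.28 / 0.329 = 9.969605… → 9.970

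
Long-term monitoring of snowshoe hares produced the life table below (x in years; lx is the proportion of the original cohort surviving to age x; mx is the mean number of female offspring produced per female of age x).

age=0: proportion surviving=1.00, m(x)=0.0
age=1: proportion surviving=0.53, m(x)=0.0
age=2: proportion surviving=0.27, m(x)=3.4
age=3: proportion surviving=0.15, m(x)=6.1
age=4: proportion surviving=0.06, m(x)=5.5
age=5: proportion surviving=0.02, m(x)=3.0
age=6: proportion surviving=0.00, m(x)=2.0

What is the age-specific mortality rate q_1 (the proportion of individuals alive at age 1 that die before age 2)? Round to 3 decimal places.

0.491

q_1 = (l_1 − l_2) / l_1 = (0.53 − 0.27) / 0.53
     = 0.26 / 0.53 = 0.490566… → 0.491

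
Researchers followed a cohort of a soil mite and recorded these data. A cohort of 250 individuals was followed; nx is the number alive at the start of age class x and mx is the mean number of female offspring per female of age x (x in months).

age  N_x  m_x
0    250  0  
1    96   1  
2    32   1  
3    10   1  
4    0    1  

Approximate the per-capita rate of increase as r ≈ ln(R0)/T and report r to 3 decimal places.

-0.432

lx = nx/n0 = nx/250: 1, 0.384, 0.128, 0.04, 0
R0 = Σ lx·mx = 0 + 0.384 + 0.128 + 0.04 + 0 = 0.552
Σ x·lx·mx = 0.76; T = 0.76/0.552 = 1.37681…
r ≈ ln(R0)/T = ln(0.552)/1.37681… = -0.43158… → -0.432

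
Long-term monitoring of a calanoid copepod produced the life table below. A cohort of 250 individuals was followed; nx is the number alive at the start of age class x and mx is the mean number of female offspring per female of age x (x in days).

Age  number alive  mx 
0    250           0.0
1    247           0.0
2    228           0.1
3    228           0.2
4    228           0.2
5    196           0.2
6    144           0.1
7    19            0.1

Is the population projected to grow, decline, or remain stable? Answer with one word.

declining

lx = nx/n0 = nx/250: 1, 0.988, 0.912, 0.912, 0.912, 0.784, 0.576, 0.076
R0 = Σ lx·mx = 0 + 0 + 0.0912 + 0.1824 + 0.1824 + 0.1568 + 0.0576 + 0.0076 = 0.678
R0 < 1, so the population is declining.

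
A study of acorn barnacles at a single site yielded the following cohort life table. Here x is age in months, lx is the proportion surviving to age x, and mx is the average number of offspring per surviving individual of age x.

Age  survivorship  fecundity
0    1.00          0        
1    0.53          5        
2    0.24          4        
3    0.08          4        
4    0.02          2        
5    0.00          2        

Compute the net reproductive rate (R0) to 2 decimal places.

3.97

lx·mx by age: 0, 2.65, 0.96, 0.32, 0.04, 0
R0 = Σ lx·mx = 3.97 → 3.97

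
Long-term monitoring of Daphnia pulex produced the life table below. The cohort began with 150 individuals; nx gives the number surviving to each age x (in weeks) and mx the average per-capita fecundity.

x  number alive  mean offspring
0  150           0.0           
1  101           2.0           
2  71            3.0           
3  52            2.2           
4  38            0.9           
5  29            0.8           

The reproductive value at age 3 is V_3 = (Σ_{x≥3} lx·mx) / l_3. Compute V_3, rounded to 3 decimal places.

3.304

lx = nx/n0 = nx/150: 1, 0.67333…, 0.47333…, 0.34667…, 0.25333…, 0.19333…
lx·mx for x ≥ 3: 0.762667…, 0.228…, 0.154667… → sum = 1.145333…
V_3 = 1.145333… / l_3 = 1.145333… / 0.346667… = 3.303846… → 3.304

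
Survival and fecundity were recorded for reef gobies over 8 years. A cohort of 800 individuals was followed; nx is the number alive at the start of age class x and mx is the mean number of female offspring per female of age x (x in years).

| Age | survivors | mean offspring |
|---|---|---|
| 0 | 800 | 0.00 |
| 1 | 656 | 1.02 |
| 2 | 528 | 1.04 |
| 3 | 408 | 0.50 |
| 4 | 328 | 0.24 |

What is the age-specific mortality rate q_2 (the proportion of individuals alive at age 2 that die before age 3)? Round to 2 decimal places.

lx = nx/n0 = nx/800: 1, 0.82, 0.66, 0.51, 0.41
q_2 = (l_2 − l_3) / l_2 = (0.66 − 0.51) / 0.66
     = 0.15 / 0.66 = 0.227273… → 0.23

0.23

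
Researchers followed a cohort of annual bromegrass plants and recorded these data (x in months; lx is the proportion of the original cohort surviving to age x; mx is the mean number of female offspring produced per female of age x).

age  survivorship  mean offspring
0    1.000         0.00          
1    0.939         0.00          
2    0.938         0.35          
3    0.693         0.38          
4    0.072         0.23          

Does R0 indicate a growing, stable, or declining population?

declining

R0 = Σ lx·mx = 0 + 0 + 0.3283 + 0.26334 + 0.01656 = 0.6082
R0 < 1, so the population is declining.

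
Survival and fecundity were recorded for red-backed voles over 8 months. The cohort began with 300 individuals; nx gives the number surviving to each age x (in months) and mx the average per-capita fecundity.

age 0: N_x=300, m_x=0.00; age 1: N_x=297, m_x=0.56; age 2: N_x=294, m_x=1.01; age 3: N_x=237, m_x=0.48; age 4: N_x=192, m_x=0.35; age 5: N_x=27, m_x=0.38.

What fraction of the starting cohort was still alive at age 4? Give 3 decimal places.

0.640

l_4 = n_4/n_0 = 192/300 = 0.64 → 0.640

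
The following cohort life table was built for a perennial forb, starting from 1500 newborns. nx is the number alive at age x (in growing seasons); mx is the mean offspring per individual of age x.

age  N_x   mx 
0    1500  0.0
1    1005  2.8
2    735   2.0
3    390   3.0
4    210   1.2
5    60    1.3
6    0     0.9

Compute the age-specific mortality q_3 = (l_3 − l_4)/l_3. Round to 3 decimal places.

lx = nx/n0 = nx/1500: 1, 0.67, 0.49, 0.26, 0.14, 0.04, 0
q_3 = (l_3 − l_4) / l_3 = (0.26 − 0.14) / 0.26
     = 0.12 / 0.26 = 0.461538… → 0.462

0.462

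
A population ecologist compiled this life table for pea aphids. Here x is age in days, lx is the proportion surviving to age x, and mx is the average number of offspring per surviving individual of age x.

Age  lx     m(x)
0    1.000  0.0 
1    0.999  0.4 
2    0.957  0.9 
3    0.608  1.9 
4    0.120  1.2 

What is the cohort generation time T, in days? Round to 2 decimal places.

lx·mx: 0, 0.3996, 0.8613, 1.1552, 0.144 → R0 = 2.5601
x·lx·mx: 0, 0.3996, 1.7226, 3.4656, 0.576 → Σ = 6.1638
T = 6.1638 / 2.5601 = 2.40764… → 2.41

2.41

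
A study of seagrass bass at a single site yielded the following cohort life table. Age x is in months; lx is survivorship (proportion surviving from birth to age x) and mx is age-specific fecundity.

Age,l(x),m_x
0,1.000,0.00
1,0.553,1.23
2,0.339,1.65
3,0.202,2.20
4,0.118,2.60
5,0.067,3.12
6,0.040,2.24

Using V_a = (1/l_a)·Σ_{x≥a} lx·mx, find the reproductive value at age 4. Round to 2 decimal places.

lx·mx for x ≥ 4: 0.3068, 0.20904, 0.0896 → sum = 0.60544
V_4 = 0.60544 / l_4 = 0.60544 / 0.118 = 5.130847… → 5.13

5.13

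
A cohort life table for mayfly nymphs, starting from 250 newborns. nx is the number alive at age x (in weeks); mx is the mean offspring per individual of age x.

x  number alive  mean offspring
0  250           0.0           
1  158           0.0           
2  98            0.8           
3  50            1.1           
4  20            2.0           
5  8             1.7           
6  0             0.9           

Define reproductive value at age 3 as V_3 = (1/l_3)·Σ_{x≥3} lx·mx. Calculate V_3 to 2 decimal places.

2.17

lx = nx/n0 = nx/250: 1, 0.632, 0.392, 0.2, 0.08, 0.032, 0
lx·mx for x ≥ 3: 0.22, 0.16, 0.0544, 0 → sum = 0.4344
V_3 = 0.4344 / l_3 = 0.4344 / 0.2 = 2.172 → 2.17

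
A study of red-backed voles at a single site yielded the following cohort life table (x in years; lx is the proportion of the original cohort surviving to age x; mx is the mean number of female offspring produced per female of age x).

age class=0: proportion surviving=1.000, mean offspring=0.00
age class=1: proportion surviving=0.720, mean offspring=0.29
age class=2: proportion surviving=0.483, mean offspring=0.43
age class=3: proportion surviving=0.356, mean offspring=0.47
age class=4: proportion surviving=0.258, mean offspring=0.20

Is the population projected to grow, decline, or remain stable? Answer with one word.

declining

R0 = Σ lx·mx = 0 + 0.2088 + 0.20769 + 0.16732 + 0.0516 = 0.63541
R0 < 1, so the population is declining.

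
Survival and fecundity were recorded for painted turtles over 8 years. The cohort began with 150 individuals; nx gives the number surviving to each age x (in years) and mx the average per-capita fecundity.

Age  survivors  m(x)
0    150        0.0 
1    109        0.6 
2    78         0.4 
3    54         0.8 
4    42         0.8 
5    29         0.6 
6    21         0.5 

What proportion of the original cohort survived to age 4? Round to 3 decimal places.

0.280

l_4 = n_4/n_0 = 42/150 = 0.28 → 0.280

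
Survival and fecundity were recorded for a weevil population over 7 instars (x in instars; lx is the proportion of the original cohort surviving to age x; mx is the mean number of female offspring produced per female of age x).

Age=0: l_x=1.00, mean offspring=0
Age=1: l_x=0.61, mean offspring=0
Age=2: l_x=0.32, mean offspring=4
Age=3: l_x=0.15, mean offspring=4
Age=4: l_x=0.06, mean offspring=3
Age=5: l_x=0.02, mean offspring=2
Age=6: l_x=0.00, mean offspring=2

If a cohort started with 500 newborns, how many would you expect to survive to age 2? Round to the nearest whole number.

160

Expected survivors = N0 · l_2 = 500 × 0.32 = 160 → 160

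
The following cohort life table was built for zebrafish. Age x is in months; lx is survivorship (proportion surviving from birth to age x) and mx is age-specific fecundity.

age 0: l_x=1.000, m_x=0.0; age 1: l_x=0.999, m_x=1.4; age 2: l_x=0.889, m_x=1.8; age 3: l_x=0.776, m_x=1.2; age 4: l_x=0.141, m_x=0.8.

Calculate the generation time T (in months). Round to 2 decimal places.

lx·mx: 0, 1.3986, 1.6002, 0.9312, 0.1128 → R0 = 4.0428
x·lx·mx: 0, 1.3986, 3.2004, 2.7936, 0.4512 → Σ = 7.8438
T = 7.8438 / 4.0428 = 1.94019… → 1.94

1.94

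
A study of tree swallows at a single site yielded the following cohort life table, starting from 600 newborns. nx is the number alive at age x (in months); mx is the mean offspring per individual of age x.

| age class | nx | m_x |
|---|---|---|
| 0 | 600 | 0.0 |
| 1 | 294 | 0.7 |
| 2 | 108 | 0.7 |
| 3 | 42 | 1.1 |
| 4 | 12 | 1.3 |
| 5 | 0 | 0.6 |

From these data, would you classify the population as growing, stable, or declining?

declining

lx = nx/n0 = nx/600: 1, 0.49, 0.18, 0.07, 0.02, 0
R0 = Σ lx·mx = 0 + 0.343 + 0.126 + 0.077 + 0.026 + 0 = 0.572
R0 < 1, so the population is declining.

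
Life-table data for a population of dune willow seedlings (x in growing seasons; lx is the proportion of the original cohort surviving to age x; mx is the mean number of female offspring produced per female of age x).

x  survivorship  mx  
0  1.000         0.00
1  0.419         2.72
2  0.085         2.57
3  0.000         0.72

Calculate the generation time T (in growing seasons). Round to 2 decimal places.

1.16

lx·mx: 0, 1.13968, 0.21845, 0 → R0 = 1.35813
x·lx·mx: 0, 1.13968, 0.4369, 0 → Σ = 1.57658
T = 1.57658 / 1.35813 = 1.160846… → 1.16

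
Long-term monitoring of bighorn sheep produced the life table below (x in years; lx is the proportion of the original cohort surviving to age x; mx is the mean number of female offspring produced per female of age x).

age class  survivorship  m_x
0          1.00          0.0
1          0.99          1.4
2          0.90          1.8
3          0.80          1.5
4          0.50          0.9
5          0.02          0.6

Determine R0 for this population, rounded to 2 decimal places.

lx·mx by age: 0, 1.386, 1.62, 1.2, 0.45, 0.012
R0 = Σ lx·mx = 4.668 → 4.67

4.67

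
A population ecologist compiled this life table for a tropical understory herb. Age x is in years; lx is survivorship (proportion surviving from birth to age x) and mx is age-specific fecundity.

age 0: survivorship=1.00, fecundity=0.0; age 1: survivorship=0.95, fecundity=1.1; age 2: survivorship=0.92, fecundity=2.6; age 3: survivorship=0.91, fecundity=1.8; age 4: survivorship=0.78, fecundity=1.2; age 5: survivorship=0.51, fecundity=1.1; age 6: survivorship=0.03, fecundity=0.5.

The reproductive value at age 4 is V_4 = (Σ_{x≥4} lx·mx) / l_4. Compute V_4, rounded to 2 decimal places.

lx·mx for x ≥ 4: 0.936, 0.561, 0.015 → sum = 1.512
V_4 = 1.512 / l_4 = 1.512 / 0.78 = 1.938462… → 1.94

1.94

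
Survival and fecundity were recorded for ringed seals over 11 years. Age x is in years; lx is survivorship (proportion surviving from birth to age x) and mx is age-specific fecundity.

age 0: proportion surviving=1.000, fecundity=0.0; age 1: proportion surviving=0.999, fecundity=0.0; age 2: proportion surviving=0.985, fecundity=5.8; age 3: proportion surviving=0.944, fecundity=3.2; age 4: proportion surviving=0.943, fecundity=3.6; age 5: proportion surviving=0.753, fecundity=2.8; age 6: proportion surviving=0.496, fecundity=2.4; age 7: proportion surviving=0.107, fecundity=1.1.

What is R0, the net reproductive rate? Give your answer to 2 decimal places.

lx·mx by age: 0, 0, 5.713, 3.0208, 3.3948, 2.1084, 1.1904, 0.1177
R0 = Σ lx·mx = 15.5451 → 15.55

15.55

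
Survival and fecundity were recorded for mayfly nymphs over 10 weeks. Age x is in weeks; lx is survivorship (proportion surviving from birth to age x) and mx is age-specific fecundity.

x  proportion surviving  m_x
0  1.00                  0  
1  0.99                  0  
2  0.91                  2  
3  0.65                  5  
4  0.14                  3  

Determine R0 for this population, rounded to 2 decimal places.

5.49

lx·mx by age: 0, 0, 1.82, 3.25, 0.42
R0 = Σ lx·mx = 5.49 → 5.49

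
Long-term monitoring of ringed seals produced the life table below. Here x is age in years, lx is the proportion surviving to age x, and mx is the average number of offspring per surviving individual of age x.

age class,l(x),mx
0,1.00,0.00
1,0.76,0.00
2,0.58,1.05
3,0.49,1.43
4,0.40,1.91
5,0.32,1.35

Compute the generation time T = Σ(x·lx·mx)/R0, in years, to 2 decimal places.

3.41

lx·mx: 0, 0, 0.609, 0.7007, 0.764, 0.432 → R0 = 2.5057
x·lx·mx: 0, 0, 1.218, 2.1021, 3.056, 2.16 → Σ = 8.5361
T = 8.5361 / 2.5057 = 3.406673… → 3.41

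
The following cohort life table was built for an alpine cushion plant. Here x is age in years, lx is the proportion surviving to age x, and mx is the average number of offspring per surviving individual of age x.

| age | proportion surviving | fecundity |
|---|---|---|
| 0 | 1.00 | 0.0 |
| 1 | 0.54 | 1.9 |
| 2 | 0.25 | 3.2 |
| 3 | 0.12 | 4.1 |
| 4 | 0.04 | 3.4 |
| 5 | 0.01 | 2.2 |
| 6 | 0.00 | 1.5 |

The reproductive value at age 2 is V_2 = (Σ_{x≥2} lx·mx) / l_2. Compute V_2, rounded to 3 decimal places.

5.800

lx·mx for x ≥ 2: 0.8, 0.492, 0.136, 0.022, 0 → sum = 1.45
V_2 = 1.45 / l_2 = 1.45 / 0.25 = 5.8 → 5.800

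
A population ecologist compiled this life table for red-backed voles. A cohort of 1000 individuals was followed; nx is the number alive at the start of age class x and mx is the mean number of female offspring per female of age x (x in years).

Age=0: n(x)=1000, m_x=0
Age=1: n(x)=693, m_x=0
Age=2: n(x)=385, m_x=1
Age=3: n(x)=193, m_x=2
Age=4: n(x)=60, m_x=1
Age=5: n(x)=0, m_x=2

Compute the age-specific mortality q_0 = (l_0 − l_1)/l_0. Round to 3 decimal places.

0.307

lx = nx/n0 = nx/1000: 1, 0.693, 0.385, 0.193, 0.06, 0
q_0 = (l_0 − l_1) / l_0 = (1 − 0.693) / 1
     = 0.307 / 1 = 0.307 → 0.307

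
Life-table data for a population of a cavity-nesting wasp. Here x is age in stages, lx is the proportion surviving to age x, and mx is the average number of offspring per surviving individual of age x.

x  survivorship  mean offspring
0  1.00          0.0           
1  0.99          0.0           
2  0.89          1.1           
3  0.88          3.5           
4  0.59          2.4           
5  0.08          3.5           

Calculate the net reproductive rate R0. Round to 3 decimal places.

lx·mx by age: 0, 0, 0.979, 3.08, 1.416, 0.28
R0 = Σ lx·mx = 5.755 → 5.755

5.755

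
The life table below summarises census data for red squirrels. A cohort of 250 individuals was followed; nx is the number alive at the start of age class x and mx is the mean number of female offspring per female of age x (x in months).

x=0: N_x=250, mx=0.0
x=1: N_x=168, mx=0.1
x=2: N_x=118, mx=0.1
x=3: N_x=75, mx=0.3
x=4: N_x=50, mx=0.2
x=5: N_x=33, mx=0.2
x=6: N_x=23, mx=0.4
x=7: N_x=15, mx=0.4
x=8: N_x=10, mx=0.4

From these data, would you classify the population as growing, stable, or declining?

lx = nx/n0 = nx/250: 1, 0.672, 0.472, 0.3, 0.2, 0.132, 0.092, 0.06, 0.04
R0 = Σ lx·mx = 0 + 0.0672 + 0.0472 + 0.09 + 0.04 + 0.0264 + 0.0368 + 0.024 + 0.016 = 0.3476
R0 < 1, so the population is declining.

declining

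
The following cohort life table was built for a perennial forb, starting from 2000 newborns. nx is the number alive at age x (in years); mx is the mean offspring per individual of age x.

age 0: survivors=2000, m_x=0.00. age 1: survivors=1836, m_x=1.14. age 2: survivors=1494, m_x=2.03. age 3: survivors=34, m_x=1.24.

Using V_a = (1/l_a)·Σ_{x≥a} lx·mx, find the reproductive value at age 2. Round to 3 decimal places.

lx = nx/n0 = nx/2000: 1, 0.918, 0.747, 0.017
lx·mx for x ≥ 2: 1.51641, 0.02108 → sum = 1.53749
V_2 = 1.53749 / l_2 = 1.53749 / 0.747 = 2.05822… → 2.058

2.058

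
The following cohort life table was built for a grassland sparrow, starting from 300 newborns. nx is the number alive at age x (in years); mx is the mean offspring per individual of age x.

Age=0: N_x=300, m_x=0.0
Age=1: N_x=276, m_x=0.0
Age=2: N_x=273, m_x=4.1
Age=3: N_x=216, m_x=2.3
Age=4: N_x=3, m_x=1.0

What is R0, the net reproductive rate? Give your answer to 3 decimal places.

5.397

lx = nx/n0 = nx/300: 1, 0.92, 0.91, 0.72, 0.01
lx·mx by age: 0, 0, 3.731, 1.656, 0.01
R0 = Σ lx·mx = 5.397 → 5.397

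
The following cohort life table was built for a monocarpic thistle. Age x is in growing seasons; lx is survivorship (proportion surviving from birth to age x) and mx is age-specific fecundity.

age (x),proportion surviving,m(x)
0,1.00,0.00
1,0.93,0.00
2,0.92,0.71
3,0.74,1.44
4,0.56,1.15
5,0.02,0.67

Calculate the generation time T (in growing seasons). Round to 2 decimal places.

lx·mx: 0, 0, 0.6532, 1.0656, 0.644, 0.0134 → R0 = 2.3762
x·lx·mx: 0, 0, 1.3064, 3.1968, 2.576, 0.067 → Σ = 7.1462
T = 7.1462 / 2.3762 = 3.007407… → 3.01

3.01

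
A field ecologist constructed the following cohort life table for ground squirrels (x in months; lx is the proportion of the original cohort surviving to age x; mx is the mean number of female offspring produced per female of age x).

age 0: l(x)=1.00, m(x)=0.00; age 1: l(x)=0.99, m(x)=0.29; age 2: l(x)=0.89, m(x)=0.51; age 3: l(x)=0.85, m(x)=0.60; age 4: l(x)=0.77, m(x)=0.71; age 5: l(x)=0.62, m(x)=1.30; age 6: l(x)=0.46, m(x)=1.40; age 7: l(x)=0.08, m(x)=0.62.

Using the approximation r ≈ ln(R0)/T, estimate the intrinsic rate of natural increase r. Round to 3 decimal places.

0.299

R0 = Σ lx·mx = 0 + 0.2871 + 0.4539 + 0.51 + 0.5467 + 0.806 + 0.644 + 0.0496 = 3.2973
Σ x·lx·mx = 13.1529; T = 13.1529/3.2973 = 3.98899…
r ≈ ln(R0)/T = ln(3.2973)/3.98899… = 0.2991… → 0.299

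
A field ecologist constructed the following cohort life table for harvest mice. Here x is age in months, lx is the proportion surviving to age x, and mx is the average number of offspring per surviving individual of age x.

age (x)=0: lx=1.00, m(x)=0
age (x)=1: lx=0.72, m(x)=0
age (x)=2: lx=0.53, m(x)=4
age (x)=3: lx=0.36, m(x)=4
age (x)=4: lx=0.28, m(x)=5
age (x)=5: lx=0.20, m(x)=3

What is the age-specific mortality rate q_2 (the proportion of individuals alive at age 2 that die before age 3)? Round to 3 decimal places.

0.321

q_2 = (l_2 − l_3) / l_2 = (0.53 − 0.36) / 0.53
     = 0.17 / 0.53 = 0.320755… → 0.321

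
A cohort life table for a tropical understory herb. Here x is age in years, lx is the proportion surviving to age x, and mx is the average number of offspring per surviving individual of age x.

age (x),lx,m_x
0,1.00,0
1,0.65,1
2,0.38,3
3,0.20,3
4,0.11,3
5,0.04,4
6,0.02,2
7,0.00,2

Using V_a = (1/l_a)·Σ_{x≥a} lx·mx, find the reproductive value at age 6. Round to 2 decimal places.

lx·mx for x ≥ 6: 0.04, 0 → sum = 0.04
V_6 = 0.04 / l_6 = 0.04 / 0.02 = 2 → 2.00

2.00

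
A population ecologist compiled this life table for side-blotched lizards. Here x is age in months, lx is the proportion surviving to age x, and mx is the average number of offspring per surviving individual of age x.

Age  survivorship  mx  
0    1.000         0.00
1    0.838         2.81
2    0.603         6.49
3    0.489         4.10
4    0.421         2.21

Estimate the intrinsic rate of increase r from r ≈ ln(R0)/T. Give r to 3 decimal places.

R0 = Σ lx·mx = 0 + 2.35478 + 3.91347 + 2.0049 + 0.93041 = 9.20356
Σ x·lx·mx = 19.91806; T = 19.91806/9.20356 = 2.16417…
r ≈ ln(R0)/T = ln(9.20356)/2.16417… = 1.02561… → 1.026

1.026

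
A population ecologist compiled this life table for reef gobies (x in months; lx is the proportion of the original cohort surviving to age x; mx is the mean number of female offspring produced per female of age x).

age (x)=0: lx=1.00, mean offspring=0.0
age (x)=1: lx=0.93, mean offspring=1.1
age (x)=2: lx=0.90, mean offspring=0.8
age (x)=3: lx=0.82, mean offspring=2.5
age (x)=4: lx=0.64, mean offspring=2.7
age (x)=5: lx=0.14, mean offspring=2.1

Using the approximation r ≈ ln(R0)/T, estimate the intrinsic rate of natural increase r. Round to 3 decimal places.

R0 = Σ lx·mx = 0 + 1.023 + 0.72 + 2.05 + 1.728 + 0.294 = 5.815
Σ x·lx·mx = 16.995; T = 16.995/5.815 = 2.92261…
r ≈ ln(R0)/T = ln(5.815)/2.92261… = 0.60235… → 0.602

0.602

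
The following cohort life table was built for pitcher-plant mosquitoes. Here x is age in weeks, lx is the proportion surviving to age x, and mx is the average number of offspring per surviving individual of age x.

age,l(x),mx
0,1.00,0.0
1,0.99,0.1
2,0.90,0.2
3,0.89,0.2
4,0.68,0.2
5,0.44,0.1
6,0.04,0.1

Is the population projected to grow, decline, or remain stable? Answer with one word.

R0 = Σ lx·mx = 0 + 0.099 + 0.18 + 0.178 + 0.136 + 0.044 + 0.004 = 0.641
R0 < 1, so the population is declining.

declining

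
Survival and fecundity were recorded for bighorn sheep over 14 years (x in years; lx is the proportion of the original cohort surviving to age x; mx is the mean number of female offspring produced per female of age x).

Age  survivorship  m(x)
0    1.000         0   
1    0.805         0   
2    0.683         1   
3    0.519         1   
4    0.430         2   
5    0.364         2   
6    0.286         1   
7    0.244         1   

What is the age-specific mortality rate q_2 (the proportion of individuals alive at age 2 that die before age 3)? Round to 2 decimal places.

0.24

q_2 = (l_2 − l_3) / l_2 = (0.683 − 0.519) / 0.683
     = 0.164 / 0.683 = 0.240117… → 0.24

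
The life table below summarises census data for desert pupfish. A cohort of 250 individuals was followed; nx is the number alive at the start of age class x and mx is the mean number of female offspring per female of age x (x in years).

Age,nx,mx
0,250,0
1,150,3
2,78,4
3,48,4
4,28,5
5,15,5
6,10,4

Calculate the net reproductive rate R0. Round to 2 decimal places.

4.84

lx = nx/n0 = nx/250: 1, 0.6, 0.312, 0.192, 0.112, 0.06, 0.04
lx·mx by age: 0, 1.8, 1.248, 0.768, 0.56, 0.3, 0.16
R0 = Σ lx·mx = 4.836 → 4.84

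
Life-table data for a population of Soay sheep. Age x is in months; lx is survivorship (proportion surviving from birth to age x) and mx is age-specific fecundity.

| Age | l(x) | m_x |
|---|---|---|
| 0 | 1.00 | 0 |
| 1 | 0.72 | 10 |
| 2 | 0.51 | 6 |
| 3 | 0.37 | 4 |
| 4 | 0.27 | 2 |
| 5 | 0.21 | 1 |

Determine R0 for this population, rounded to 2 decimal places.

lx·mx by age: 0, 7.2, 3.06, 1.48, 0.54, 0.21
R0 = Σ lx·mx = 12.49 → 12.49

12.49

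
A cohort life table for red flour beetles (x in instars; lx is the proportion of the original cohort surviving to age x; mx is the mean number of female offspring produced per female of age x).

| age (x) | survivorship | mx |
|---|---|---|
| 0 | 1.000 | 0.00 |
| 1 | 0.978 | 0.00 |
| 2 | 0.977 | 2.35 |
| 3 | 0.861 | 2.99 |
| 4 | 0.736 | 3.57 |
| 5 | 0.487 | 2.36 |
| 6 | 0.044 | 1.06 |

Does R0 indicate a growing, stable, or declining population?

R0 = Σ lx·mx = 0 + 0 + 2.29595 + 2.57439 + 2.62752 + 1.14932 + 0.04664 = 8.69382
R0 > 1, so the population is growing.

growing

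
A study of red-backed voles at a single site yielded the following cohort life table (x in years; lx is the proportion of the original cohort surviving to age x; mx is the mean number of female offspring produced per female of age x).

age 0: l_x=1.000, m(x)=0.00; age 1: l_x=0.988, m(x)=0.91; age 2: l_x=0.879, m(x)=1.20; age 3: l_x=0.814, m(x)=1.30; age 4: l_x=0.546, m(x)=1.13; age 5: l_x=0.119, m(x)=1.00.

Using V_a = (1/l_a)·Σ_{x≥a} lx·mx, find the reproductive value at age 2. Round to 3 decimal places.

lx·mx for x ≥ 2: 1.0548, 1.0582, 0.61698, 0.119 → sum = 2.84898
V_2 = 2.84898 / l_2 = 2.84898 / 0.879 = 3.24116… → 3.241

3.241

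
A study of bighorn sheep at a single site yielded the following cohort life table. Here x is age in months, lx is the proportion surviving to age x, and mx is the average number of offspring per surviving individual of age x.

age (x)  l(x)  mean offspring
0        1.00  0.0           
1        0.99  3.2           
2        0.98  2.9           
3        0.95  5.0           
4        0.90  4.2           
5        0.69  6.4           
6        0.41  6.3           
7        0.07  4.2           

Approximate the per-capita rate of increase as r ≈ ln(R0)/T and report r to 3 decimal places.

0.865

R0 = Σ lx·mx = 0 + 3.168 + 2.842 + 4.75 + 3.78 + 4.416 + 2.583 + 0.294 = 21.833
Σ x·lx·mx = 77.858; T = 77.858/21.833 = 3.56607…
r ≈ ln(R0)/T = ln(21.833)/3.56607… = 0.86466… → 0.865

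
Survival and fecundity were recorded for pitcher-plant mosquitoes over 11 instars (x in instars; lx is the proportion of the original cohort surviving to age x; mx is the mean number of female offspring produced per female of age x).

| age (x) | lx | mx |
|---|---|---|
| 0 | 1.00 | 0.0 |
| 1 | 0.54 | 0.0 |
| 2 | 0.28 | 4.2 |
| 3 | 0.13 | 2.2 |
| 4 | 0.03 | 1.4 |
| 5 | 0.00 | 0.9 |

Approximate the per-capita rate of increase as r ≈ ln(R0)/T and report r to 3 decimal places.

0.182

R0 = Σ lx·mx = 0 + 0 + 1.176 + 0.286 + 0.042 + 0 = 1.504
Σ x·lx·mx = 3.378; T = 3.378/1.504 = 2.24601…
r ≈ ln(R0)/T = ln(1.504)/2.24601… = 0.18171… → 0.182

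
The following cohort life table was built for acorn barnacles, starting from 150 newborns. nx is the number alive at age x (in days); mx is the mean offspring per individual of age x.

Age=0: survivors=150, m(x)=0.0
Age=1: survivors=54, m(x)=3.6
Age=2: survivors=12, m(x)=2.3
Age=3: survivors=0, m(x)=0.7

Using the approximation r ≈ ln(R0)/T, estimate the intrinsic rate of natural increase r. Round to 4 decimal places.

lx = nx/n0 = nx/150: 1, 0.36, 0.08, 0
R0 = Σ lx·mx = 0 + 1.296 + 0.184 + 0 = 1.48
Σ x·lx·mx = 1.664; T = 1.664/1.48 = 1.12432…
r ≈ ln(R0)/T = ln(1.48)/1.12432… = 0.348691… → 0.3487

0.3487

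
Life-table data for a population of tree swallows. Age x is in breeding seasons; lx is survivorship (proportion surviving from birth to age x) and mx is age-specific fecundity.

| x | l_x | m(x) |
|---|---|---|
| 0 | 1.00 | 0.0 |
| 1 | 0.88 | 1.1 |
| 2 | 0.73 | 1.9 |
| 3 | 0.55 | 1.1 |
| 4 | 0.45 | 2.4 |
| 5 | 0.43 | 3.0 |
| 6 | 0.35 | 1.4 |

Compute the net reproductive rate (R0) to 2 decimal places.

5.82

lx·mx by age: 0, 0.968, 1.387, 0.605, 1.08, 1.29, 0.49
R0 = Σ lx·mx = 5.82 → 5.82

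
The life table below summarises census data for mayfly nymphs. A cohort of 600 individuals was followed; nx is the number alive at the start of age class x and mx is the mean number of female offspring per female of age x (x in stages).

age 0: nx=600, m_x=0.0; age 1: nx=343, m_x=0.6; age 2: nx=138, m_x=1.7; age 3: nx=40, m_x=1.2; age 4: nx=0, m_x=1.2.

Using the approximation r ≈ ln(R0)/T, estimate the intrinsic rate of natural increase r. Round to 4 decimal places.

lx = nx/n0 = nx/600: 1, 0.57167…, 0.23, 0.06667…, 0
R0 = Σ lx·mx = 0 + 0.343… + 0.391 + 0.08… + 0 = 0.814…
Σ x·lx·mx = 1.365…; T = 1.365…/0.814… = 1.6769…
r ≈ ln(R0)/T = ln(0.814…)/1.6769… = -0.122723… → -0.1227

-0.1227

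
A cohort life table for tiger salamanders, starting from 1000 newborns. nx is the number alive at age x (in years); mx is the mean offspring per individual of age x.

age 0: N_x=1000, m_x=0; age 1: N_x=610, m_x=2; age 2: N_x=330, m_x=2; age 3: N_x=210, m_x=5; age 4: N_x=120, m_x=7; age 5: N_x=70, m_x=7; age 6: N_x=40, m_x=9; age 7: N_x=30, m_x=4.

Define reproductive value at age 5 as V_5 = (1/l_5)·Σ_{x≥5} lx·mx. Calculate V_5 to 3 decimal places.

13.857

lx = nx/n0 = nx/1000: 1, 0.61, 0.33, 0.21, 0.12, 0.07, 0.04, 0.03
lx·mx for x ≥ 5: 0.49, 0.36, 0.12 → sum = 0.97
V_5 = 0.97 / l_5 = 0.97 / 0.07 = 13.857143… → 13.857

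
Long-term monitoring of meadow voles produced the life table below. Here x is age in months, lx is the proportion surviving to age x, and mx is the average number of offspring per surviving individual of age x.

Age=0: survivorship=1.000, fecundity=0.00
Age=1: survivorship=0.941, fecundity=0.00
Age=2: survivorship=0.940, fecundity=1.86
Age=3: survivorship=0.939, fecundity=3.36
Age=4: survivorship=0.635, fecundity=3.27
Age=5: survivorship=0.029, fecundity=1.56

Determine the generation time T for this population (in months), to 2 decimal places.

lx·mx: 0, 0, 1.7484, 3.15504, 2.07645, 0.04524 → R0 = 7.02513
x·lx·mx: 0, 0, 3.4968, 9.46512, 8.3058, 0.2262 → Σ = 21.49392
T = 21.49392 / 7.02513 = 3.059576… → 3.06

3.06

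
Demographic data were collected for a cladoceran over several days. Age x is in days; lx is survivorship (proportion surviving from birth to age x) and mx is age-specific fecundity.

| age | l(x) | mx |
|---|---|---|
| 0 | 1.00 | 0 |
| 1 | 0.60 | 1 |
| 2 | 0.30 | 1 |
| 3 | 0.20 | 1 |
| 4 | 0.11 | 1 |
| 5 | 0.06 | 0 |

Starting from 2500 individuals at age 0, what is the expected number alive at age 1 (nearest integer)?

1500

Expected survivors = N0 · l_1 = 2500 × 0.60 = 1500 → 1500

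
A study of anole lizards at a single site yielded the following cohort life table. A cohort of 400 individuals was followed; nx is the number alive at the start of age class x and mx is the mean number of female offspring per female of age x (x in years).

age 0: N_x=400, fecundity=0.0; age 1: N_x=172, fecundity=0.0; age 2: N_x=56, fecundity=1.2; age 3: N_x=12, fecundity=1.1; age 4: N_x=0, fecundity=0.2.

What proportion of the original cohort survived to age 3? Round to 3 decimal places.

l_3 = n_3/n_0 = 12/400 = 0.03 → 0.030

0.030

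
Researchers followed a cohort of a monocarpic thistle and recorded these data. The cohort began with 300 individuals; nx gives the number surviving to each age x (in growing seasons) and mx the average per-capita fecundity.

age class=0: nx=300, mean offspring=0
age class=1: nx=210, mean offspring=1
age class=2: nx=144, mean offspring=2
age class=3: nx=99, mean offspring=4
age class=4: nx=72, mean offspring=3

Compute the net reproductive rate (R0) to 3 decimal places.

lx = nx/n0 = nx/300: 1, 0.7, 0.48, 0.33, 0.24
lx·mx by age: 0, 0.7, 0.96, 1.32, 0.72
R0 = Σ lx·mx = 3.7 → 3.700

3.700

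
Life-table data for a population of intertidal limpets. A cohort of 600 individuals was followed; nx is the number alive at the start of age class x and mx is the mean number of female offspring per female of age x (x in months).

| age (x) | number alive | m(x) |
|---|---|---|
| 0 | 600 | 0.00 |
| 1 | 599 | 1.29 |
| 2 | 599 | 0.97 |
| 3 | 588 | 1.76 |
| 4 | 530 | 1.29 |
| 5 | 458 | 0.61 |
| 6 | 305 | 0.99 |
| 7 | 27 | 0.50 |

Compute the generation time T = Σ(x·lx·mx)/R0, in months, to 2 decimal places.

lx = nx/n0 = nx/600: 1, 0.99833…, 0.99833…, 0.98, 0.88333…, 0.76333…, 0.50833…, 0.045
lx·mx: 0, 1.28785…, 0.968383…, 1.7248, 1.1395…, 0.465633…, 0.50325…, 0.0225 → R0 = 6.111917…
x·lx·mx: 0, 1.28785…, 1.936767…, 5.1744, 4.558…, 2.328167…, 3.0195…, 0.1575 → Σ = 18.462183…
T = 18.462183… / 6.111917… = 3.020686… → 3.02

3.02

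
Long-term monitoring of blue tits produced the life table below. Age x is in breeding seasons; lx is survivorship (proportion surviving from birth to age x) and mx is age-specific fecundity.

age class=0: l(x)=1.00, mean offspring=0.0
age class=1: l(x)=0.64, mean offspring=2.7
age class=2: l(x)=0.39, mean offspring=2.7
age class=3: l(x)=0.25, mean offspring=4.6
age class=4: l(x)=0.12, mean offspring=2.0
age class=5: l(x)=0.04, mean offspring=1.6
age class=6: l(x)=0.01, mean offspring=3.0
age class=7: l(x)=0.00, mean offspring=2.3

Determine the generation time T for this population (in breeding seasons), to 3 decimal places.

2.050

lx·mx: 0, 1.728, 1.053, 1.15, 0.24, 0.064, 0.03, 0 → R0 = 4.265
x·lx·mx: 0, 1.728, 2.106, 3.45, 0.96, 0.32, 0.18, 0 → Σ = 8.744
T = 8.744 / 4.265 = 2.050176… → 2.050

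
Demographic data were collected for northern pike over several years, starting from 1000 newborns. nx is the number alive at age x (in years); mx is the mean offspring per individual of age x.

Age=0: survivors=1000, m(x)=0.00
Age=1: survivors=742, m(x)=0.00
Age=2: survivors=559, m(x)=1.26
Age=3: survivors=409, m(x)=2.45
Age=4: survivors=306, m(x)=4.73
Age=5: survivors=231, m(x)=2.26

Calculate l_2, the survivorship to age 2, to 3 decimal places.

0.559

l_2 = n_2/n_0 = 559/1000 = 0.559 → 0.559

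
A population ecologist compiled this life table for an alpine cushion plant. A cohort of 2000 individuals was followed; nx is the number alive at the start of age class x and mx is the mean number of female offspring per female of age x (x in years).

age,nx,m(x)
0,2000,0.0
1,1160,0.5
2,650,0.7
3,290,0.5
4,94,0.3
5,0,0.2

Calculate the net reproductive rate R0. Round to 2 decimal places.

0.60

lx = nx/n0 = nx/2000: 1, 0.58, 0.325, 0.145, 0.047, 0
lx·mx by age: 0, 0.29, 0.2275, 0.0725, 0.0141, 0
R0 = Σ lx·mx = 0.6041 → 0.60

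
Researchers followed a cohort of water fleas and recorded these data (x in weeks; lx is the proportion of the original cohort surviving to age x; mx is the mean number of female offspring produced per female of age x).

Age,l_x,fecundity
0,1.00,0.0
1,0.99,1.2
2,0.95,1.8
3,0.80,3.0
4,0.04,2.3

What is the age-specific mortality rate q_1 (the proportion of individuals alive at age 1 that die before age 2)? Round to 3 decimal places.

0.040

q_1 = (l_1 − l_2) / l_1 = (0.99 − 0.95) / 0.99
     = 0.04 / 0.99 = 0.040404… → 0.040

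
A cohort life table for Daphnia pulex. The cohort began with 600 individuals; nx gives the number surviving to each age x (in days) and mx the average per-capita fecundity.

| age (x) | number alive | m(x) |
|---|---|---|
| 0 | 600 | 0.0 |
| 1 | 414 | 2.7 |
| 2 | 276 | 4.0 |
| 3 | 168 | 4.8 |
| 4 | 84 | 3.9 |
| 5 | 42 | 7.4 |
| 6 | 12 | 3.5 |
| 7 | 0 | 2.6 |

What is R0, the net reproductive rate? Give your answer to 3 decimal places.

lx = nx/n0 = nx/600: 1, 0.69, 0.46, 0.28, 0.14, 0.07, 0.02, 0
lx·mx by age: 0, 1.863, 1.84, 1.344, 0.546, 0.518, 0.07, 0
R0 = Σ lx·mx = 6.181 → 6.181

6.181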